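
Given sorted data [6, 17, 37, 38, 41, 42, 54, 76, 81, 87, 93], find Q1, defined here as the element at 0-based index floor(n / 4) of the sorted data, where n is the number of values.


The list has n = 11 elements.
Q1 index = floor(11 / 4) = floor(2.75) = 2
Counting from index 0 in the sorted data, the element at index 2 is 37.
Final answer: 37


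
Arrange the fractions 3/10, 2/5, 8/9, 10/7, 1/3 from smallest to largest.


Convert to decimal for comparison:
  3/10 = 0.3
  2/5 = 0.4
  8/9 = 0.8889
  10/7 = 1.4286
  1/3 = 0.3333
Decimals in increasing order: 0.3 < 0.3333 < 0.4 < 0.8889 < 1.4286
Writing each back as its fraction gives the sorted order.
Final answer: 3/10, 1/3, 2/5, 8/9, 10/7


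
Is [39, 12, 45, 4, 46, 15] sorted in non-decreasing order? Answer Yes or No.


Check consecutive pairs:
  39 <= 12? False
  12 <= 45? True
  45 <= 4? False
  4 <= 46? True
  46 <= 15? False
3 consecutive pair(s) are out of order, so the list is not sorted.
Final answer: No


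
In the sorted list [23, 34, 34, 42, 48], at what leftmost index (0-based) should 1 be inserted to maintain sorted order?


List is sorted: [23, 34, 34, 42, 48]
We need the leftmost position where 1 can be inserted, i.e. the first index whose element is >= 1 (or the end of the list if none is).
Binary search with low=0, high=5 (0-based indices):
  low=0, high=5, mid=2: a[2]=34 >= 1, so high = 2
  low=0, high=2, mid=1: a[1]=34 >= 1, so high = 1
  low=0, high=1, mid=0: a[0]=23 >= 1, so high = 0
Now low = high = 0, so the insertion index is 0.
Final answer: 0


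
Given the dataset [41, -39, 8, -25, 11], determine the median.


First, sort the list: [-39, -25, 8, 11, 41]
The list has 5 elements (odd count).
The middle index is 2 (0-based), and the element there is 8.
Final answer: 8


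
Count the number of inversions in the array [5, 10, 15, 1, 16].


For each element, count the later elements that are smaller than it:
  5 (index 0): smaller elements after it = [1] -> 1
  10 (index 1): smaller elements after it = [1] -> 1
  15 (index 2): smaller elements after it = [1] -> 1
  1 (index 3): smaller elements after it = [] -> 0
Total inversions = 1 + 1 + 1 + 0 = 3
Final answer: 3


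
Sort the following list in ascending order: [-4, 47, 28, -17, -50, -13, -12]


Original list: [-4, 47, 28, -17, -50, -13, -12]
Repeatedly take the smallest remaining element:
  Remaining [-4, 47, 28, -17, -50, -13, -12] -> smallest is -50
  Remaining [-4, 47, 28, -17, -13, -12] -> smallest is -17
  Remaining [-4, 47, 28, -13, -12] -> smallest is -13
  Remaining [-4, 47, 28, -12] -> smallest is -12
  Remaining [-4, 47, 28] -> smallest is -4
  Remaining [47, 28] -> smallest is 28
  Remaining [47] -> smallest is 47
Collecting the picks in order gives the sorted list.
Final answer: [-50, -17, -13, -12, -4, 28, 47]


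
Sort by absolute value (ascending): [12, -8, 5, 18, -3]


Compute absolute values:
  |12| = 12
  |-8| = 8
  |5| = 5
  |18| = 18
  |-3| = 3
Absolute values in increasing order: 3 < 5 < 8 < 12 < 18
Listing the original numbers in that order gives the answer.
Final answer: [-3, 5, -8, 12, 18]


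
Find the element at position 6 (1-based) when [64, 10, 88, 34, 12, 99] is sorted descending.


Sort descending: [99, 88, 64, 34, 12, 10]
The 6th element (1-indexed) is at index 5.
Value = 10
Final answer: 10


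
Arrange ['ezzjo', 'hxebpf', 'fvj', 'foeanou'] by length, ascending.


Compute lengths:
  'ezzjo' has length 5
  'hxebpf' has length 6
  'fvj' has length 3
  'foeanou' has length 7
Lengths in increasing order: 3 < 5 < 6 < 7
Listing the words in that order gives the answer.
Final answer: ['fvj', 'ezzjo', 'hxebpf', 'foeanou']


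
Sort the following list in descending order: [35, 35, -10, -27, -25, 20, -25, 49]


Original list: [35, 35, -10, -27, -25, 20, -25, 49]
Repeatedly take the largest remaining element:
  Remaining [35, 35, -10, -27, -25, 20, -25, 49] -> largest is 49
  Remaining [35, 35, -10, -27, -25, 20, -25] -> largest is 35
  Remaining [35, -10, -27, -25, 20, -25] -> largest is 35
  Remaining [-10, -27, -25, 20, -25] -> largest is 20
  Remaining [-10, -27, -25, -25] -> largest is -10
  Remaining [-27, -25, -25] -> largest is -25
  Remaining [-27, -25] -> largest is -25
  Remaining [-27] -> largest is -27
Collecting the picks in order gives the descending list.
Final answer: [49, 35, 35, 20, -10, -25, -25, -27]


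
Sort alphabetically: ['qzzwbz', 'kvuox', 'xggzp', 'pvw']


Compare strings character by character (the first differing letter decides):
  'kvuox' < 'pvw' since 'k' < 'p' at position 1
  'pvw' < 'qzzwbz' since 'p' < 'q' at position 1
  'qzzwbz' < 'xggzp' since 'q' < 'x' at position 1
Chaining these comparisons gives the alphabetical order.
Final answer: ['kvuox', 'pvw', 'qzzwbz', 'xggzp']


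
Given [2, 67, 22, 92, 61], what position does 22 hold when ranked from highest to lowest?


Sort descending: [92, 67, 61, 22, 2]
Find 22 in the sorted list.
22 is at position 4.
Final answer: 4


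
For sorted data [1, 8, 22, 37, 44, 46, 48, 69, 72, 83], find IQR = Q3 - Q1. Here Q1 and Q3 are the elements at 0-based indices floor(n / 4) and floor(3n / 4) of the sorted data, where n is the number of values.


The data has n = 10 elements.
Q1 index = floor(10 / 4) = floor(2.5) = 2; Q3 index = floor(3 * 10 / 4) = floor(7.5) = 7
Q1 = element at index 2 = 22
Q3 = element at index 7 = 69
IQR = 69 - 22 = 47
Final answer: 47


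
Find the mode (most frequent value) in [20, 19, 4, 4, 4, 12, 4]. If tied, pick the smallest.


Count the frequency of each value:
  4 appears 4 time(s)
  12 appears 1 time(s)
  19 appears 1 time(s)
  20 appears 1 time(s)
Maximum frequency is 4.
Only 4 reaches that frequency, so it is the mode.
Final answer: 4


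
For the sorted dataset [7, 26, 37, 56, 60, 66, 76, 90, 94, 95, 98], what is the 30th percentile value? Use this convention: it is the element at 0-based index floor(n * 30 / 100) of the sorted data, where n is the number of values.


The dataset has n = 11 elements.
Index = floor(11 * 30 / 100) = floor(330 / 100) = floor(3.3) = 3
Counting from index 0 in the sorted data, the element at index 3 is 56.
Final answer: 56


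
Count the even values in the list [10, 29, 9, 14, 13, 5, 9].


Check each element:
  10 is even
  29 is odd
  9 is odd
  14 is even
  13 is odd
  5 is odd
  9 is odd
Evens: [10, 14]
Count of evens = 2
Final answer: 2


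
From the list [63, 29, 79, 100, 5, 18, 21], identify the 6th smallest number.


Sort ascending: [5, 18, 21, 29, 63, 79, 100]
The 6th element (1-indexed) is at index 5.
Value = 79
Final answer: 79


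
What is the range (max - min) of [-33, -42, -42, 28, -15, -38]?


Maximum value: 28
Minimum value: -42
Range = 28 - (-42) = 70
Final answer: 70


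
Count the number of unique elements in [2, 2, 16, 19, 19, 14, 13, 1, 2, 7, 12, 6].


List all unique values:
Distinct values: [1, 2, 6, 7, 12, 13, 14, 16, 19]
Count = 9
Final answer: 9


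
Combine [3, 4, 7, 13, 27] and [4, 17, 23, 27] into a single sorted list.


List A: [3, 4, 7, 13, 27]
List B: [4, 17, 23, 27]
Repeatedly compare the front elements and take the smaller:
  3 vs 4 -> take 3
  4 vs 4 -> take 4
  7 vs 4 -> take 4
  7 vs 17 -> take 7
  13 vs 17 -> take 13
  27 vs 17 -> take 17
  27 vs 23 -> take 23
  27 vs 27 -> take 27
  A is exhausted; append the rest of B: [27]
Final answer: [3, 4, 4, 7, 13, 17, 23, 27, 27]


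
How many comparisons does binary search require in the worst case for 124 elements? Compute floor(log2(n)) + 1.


Binary search halves the search space each step.
Maximum comparisons = floor(log2(124)) + 1
log2(124) = 6.9542
floor(log2(124)) = 6, so 6 + 1 = 7
Final answer: 7


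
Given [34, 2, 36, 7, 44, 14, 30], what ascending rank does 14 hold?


Sort ascending: [2, 7, 14, 30, 34, 36, 44]
Find 14 in the sorted list.
14 is at position 3 (1-indexed).
Final answer: 3


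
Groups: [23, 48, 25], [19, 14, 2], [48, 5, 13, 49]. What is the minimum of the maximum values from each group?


Find max of each group:
  Group 1: [23, 48, 25] -> max = 48
  Group 2: [19, 14, 2] -> max = 19
  Group 3: [48, 5, 13, 49] -> max = 49
Maxes: [48, 19, 49]
Minimum of maxes = 19
Final answer: 19


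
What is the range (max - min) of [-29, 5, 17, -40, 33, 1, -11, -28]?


Maximum value: 33
Minimum value: -40
Range = 33 - (-40) = 73
Final answer: 73


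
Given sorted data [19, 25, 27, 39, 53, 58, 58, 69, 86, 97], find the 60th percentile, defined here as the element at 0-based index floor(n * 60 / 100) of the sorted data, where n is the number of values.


The dataset has n = 10 elements.
Index = floor(10 * 60 / 100) = floor(600 / 100) = floor(6) = 6
Counting from index 0 in the sorted data, the element at index 6 is 58.
Final answer: 58


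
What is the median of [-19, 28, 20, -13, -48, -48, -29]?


First, sort the list: [-48, -48, -29, -19, -13, 20, 28]
The list has 7 elements (odd count).
The middle index is 3 (0-based), and the element there is -19.
Final answer: -19


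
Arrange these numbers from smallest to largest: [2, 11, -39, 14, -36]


Original list: [2, 11, -39, 14, -36]
Repeatedly take the smallest remaining element:
  Remaining [2, 11, -39, 14, -36] -> smallest is -39
  Remaining [2, 11, 14, -36] -> smallest is -36
  Remaining [2, 11, 14] -> smallest is 2
  Remaining [11, 14] -> smallest is 11
  Remaining [14] -> smallest is 14
Collecting the picks in order gives the sorted list.
Final answer: [-39, -36, 2, 11, 14]


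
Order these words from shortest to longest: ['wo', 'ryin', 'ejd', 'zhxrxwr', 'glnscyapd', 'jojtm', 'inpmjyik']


Compute lengths:
  'wo' has length 2
  'ryin' has length 4
  'ejd' has length 3
  'zhxrxwr' has length 7
  'glnscyapd' has length 9
  'jojtm' has length 5
  'inpmjyik' has length 8
Lengths in increasing order: 2 < 3 < 4 < 5 < 7 < 8 < 9
Listing the words in that order gives the answer.
Final answer: ['wo', 'ejd', 'ryin', 'jojtm', 'zhxrxwr', 'inpmjyik', 'glnscyapd']


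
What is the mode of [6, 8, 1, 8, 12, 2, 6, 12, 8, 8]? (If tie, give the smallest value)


Count the frequency of each value:
  1 appears 1 time(s)
  2 appears 1 time(s)
  6 appears 2 time(s)
  8 appears 4 time(s)
  12 appears 2 time(s)
Maximum frequency is 4.
Only 8 reaches that frequency, so it is the mode.
Final answer: 8


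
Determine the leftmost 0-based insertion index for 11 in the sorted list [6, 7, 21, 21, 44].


List is sorted: [6, 7, 21, 21, 44]
We need the leftmost position where 11 can be inserted, i.e. the first index whose element is >= 11 (or the end of the list if none is).
Binary search with low=0, high=5 (0-based indices):
  low=0, high=5, mid=2: a[2]=21 >= 11, so high = 2
  low=0, high=2, mid=1: a[1]=7 < 11, so low = 2
Now low = high = 2, so the insertion index is 2.
Final answer: 2


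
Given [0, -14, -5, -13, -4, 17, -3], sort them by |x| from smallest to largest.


Compute absolute values:
  |0| = 0
  |-14| = 14
  |-5| = 5
  |-13| = 13
  |-4| = 4
  |17| = 17
  |-3| = 3
Absolute values in increasing order: 0 < 3 < 4 < 5 < 13 < 14 < 17
Listing the original numbers in that order gives the answer.
Final answer: [0, -3, -4, -5, -13, -14, 17]


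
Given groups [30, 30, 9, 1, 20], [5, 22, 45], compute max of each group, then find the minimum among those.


Find max of each group:
  Group 1: [30, 30, 9, 1, 20] -> max = 30
  Group 2: [5, 22, 45] -> max = 45
Maxes: [30, 45]
Minimum of maxes = 30
Final answer: 30


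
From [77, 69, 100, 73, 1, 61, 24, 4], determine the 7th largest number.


Sort descending: [100, 77, 73, 69, 61, 24, 4, 1]
The 7th element (1-indexed) is at index 6.
Value = 4
Final answer: 4


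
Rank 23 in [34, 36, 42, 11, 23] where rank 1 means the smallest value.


Sort ascending: [11, 23, 34, 36, 42]
Find 23 in the sorted list.
23 is at position 2 (1-indexed).
Final answer: 2


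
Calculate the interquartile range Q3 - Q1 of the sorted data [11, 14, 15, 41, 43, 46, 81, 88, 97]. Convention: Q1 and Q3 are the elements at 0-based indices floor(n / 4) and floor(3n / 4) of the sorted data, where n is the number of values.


The data has n = 9 elements.
Q1 index = floor(9 / 4) = floor(2.25) = 2; Q3 index = floor(3 * 9 / 4) = floor(6.75) = 6
Q1 = element at index 2 = 15
Q3 = element at index 6 = 81
IQR = 81 - 15 = 66
Final answer: 66


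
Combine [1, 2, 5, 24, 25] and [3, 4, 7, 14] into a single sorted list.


List A: [1, 2, 5, 24, 25]
List B: [3, 4, 7, 14]
Repeatedly compare the front elements and take the smaller:
  1 vs 3 -> take 1
  2 vs 3 -> take 2
  5 vs 3 -> take 3
  5 vs 4 -> take 4
  5 vs 7 -> take 5
  24 vs 7 -> take 7
  24 vs 14 -> take 14
  B is exhausted; append the rest of A: [24, 25]
Final answer: [1, 2, 3, 4, 5, 7, 14, 24, 25]


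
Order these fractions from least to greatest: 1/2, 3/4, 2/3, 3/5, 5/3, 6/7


Convert to decimal for comparison:
  1/2 = 0.5
  3/4 = 0.75
  2/3 = 0.6667
  3/5 = 0.6
  5/3 = 1.6667
  6/7 = 0.8571
Decimals in increasing order: 0.5 < 0.6 < 0.6667 < 0.75 < 0.8571 < 1.6667
Writing each back as its fraction gives the sorted order.
Final answer: 1/2, 3/5, 2/3, 3/4, 6/7, 5/3


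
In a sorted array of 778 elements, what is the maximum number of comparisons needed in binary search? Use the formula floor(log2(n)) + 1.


Binary search halves the search space each step.
Maximum comparisons = floor(log2(778)) + 1
log2(778) = 9.6036
floor(log2(778)) = 9, so 9 + 1 = 10
Final answer: 10


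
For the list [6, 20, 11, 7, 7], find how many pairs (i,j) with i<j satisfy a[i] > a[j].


For each element, count the later elements that are smaller than it:
  6 (index 0): smaller elements after it = [] -> 0
  20 (index 1): smaller elements after it = [11, 7, 7] -> 3
  11 (index 2): smaller elements after it = [7, 7] -> 2
  7 (index 3): smaller elements after it = [] -> 0
Total inversions = 0 + 3 + 2 + 0 = 5
Final answer: 5


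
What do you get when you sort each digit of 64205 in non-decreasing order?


The number 64205 has digits: 6, 4, 2, 0, 5
Sorted: 0, 2, 4, 5, 6
Joining the sorted digits gives the result.
Final answer: 02456


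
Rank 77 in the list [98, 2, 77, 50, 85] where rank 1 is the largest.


Sort descending: [98, 85, 77, 50, 2]
Find 77 in the sorted list.
77 is at position 3.
Final answer: 3


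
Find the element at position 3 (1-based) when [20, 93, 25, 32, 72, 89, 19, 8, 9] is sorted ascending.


Sort ascending: [8, 9, 19, 20, 25, 32, 72, 89, 93]
The 3rd element (1-indexed) is at index 2.
Value = 19
Final answer: 19


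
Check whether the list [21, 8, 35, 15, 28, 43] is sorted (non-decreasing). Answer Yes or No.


Check consecutive pairs:
  21 <= 8? False
  8 <= 35? True
  35 <= 15? False
  15 <= 28? True
  28 <= 43? True
2 consecutive pair(s) are out of order, so the list is not sorted.
Final answer: No


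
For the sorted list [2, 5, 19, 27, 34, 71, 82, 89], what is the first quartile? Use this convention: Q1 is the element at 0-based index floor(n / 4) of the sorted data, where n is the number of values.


The list has n = 8 elements.
Q1 index = floor(8 / 4) = floor(2) = 2
Counting from index 0 in the sorted data, the element at index 2 is 19.
Final answer: 19


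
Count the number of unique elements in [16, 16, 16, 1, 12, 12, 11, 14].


List all unique values:
Distinct values: [1, 11, 12, 14, 16]
Count = 5
Final answer: 5


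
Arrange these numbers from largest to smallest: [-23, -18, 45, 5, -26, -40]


Original list: [-23, -18, 45, 5, -26, -40]
Repeatedly take the largest remaining element:
  Remaining [-23, -18, 45, 5, -26, -40] -> largest is 45
  Remaining [-23, -18, 5, -26, -40] -> largest is 5
  Remaining [-23, -18, -26, -40] -> largest is -18
  Remaining [-23, -26, -40] -> largest is -23
  Remaining [-26, -40] -> largest is -26
  Remaining [-40] -> largest is -40
Collecting the picks in order gives the descending list.
Final answer: [45, 5, -18, -23, -26, -40]


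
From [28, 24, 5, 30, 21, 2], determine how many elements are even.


Check each element:
  28 is even
  24 is even
  5 is odd
  30 is even
  21 is odd
  2 is even
Evens: [28, 24, 30, 2]
Count of evens = 4
Final answer: 4


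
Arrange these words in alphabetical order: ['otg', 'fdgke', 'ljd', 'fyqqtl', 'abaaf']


Compare strings character by character (the first differing letter decides):
  'abaaf' < 'fdgke' since 'a' < 'f' at position 1
  'fdgke' < 'fyqqtl' since 'd' < 'y' at position 2
  'fyqqtl' < 'ljd' since 'f' < 'l' at position 1
  'ljd' < 'otg' since 'l' < 'o' at position 1
Chaining these comparisons gives the alphabetical order.
Final answer: ['abaaf', 'fdgke', 'fyqqtl', 'ljd', 'otg']


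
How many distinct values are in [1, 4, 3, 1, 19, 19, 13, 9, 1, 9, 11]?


List all unique values:
Distinct values: [1, 3, 4, 9, 11, 13, 19]
Count = 7
Final answer: 7


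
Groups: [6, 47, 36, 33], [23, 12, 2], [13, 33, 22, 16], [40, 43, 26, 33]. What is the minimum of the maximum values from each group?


Find max of each group:
  Group 1: [6, 47, 36, 33] -> max = 47
  Group 2: [23, 12, 2] -> max = 23
  Group 3: [13, 33, 22, 16] -> max = 33
  Group 4: [40, 43, 26, 33] -> max = 43
Maxes: [47, 23, 33, 43]
Minimum of maxes = 23
Final answer: 23


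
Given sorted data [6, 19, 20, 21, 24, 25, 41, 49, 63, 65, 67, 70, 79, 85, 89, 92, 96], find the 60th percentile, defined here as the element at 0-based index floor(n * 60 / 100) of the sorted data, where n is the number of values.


The dataset has n = 17 elements.
Index = floor(17 * 60 / 100) = floor(1020 / 100) = floor(10.2) = 10
Counting from index 0 in the sorted data, the element at index 10 is 67.
Final answer: 67


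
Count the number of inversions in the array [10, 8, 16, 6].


For each element, count the later elements that are smaller than it:
  10 (index 0): smaller elements after it = [8, 6] -> 2
  8 (index 1): smaller elements after it = [6] -> 1
  16 (index 2): smaller elements after it = [6] -> 1
Total inversions = 2 + 1 + 1 = 4
Final answer: 4


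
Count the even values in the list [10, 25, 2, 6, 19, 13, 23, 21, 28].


Check each element:
  10 is even
  25 is odd
  2 is even
  6 is even
  19 is odd
  13 is odd
  23 is odd
  21 is odd
  28 is even
Evens: [10, 2, 6, 28]
Count of evens = 4
Final answer: 4


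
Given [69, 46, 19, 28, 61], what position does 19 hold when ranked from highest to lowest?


Sort descending: [69, 61, 46, 28, 19]
Find 19 in the sorted list.
19 is at position 5.
Final answer: 5


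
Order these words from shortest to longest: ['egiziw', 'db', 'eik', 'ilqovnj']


Compute lengths:
  'egiziw' has length 6
  'db' has length 2
  'eik' has length 3
  'ilqovnj' has length 7
Lengths in increasing order: 2 < 3 < 6 < 7
Listing the words in that order gives the answer.
Final answer: ['db', 'eik', 'egiziw', 'ilqovnj']


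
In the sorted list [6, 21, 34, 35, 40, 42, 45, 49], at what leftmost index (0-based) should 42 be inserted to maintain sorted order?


List is sorted: [6, 21, 34, 35, 40, 42, 45, 49]
We need the leftmost position where 42 can be inserted, i.e. the first index whose element is >= 42 (or the end of the list if none is).
Binary search with low=0, high=8 (0-based indices):
  low=0, high=8, mid=4: a[4]=40 < 42, so low = 5
  low=5, high=8, mid=6: a[6]=45 >= 42, so high = 6
  low=5, high=6, mid=5: a[5]=42 >= 42, so high = 5
Now low = high = 5, so the insertion index is 5.
Final answer: 5


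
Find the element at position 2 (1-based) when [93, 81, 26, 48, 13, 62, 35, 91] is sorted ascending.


Sort ascending: [13, 26, 35, 48, 62, 81, 91, 93]
The 2nd element (1-indexed) is at index 1.
Value = 26
Final answer: 26


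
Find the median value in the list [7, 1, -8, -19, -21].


First, sort the list: [-21, -19, -8, 1, 7]
The list has 5 elements (odd count).
The middle index is 2 (0-based), and the element there is -8.
Final answer: -8


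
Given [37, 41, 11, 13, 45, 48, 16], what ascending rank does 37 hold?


Sort ascending: [11, 13, 16, 37, 41, 45, 48]
Find 37 in the sorted list.
37 is at position 4 (1-indexed).
Final answer: 4


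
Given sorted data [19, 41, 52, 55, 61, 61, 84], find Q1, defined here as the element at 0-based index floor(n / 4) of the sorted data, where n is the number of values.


The list has n = 7 elements.
Q1 index = floor(7 / 4) = floor(1.75) = 1
Counting from index 0 in the sorted data, the element at index 1 is 41.
Final answer: 41


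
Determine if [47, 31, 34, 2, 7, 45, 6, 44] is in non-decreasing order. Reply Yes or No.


Check consecutive pairs:
  47 <= 31? False
  31 <= 34? True
  34 <= 2? False
  2 <= 7? True
  7 <= 45? True
  45 <= 6? False
  6 <= 44? True
3 consecutive pair(s) are out of order, so the list is not sorted.
Final answer: No


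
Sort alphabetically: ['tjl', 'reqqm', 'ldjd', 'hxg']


Compare strings character by character (the first differing letter decides):
  'hxg' < 'ldjd' since 'h' < 'l' at position 1
  'ldjd' < 'reqqm' since 'l' < 'r' at position 1
  'reqqm' < 'tjl' since 'r' < 't' at position 1
Chaining these comparisons gives the alphabetical order.
Final answer: ['hxg', 'ldjd', 'reqqm', 'tjl']


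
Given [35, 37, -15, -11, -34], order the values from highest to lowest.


Original list: [35, 37, -15, -11, -34]
Repeatedly take the largest remaining element:
  Remaining [35, 37, -15, -11, -34] -> largest is 37
  Remaining [35, -15, -11, -34] -> largest is 35
  Remaining [-15, -11, -34] -> largest is -11
  Remaining [-15, -34] -> largest is -15
  Remaining [-34] -> largest is -34
Collecting the picks in order gives the descending list.
Final answer: [37, 35, -11, -15, -34]


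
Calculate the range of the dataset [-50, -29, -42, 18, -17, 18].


Maximum value: 18
Minimum value: -50
Range = 18 - (-50) = 68
Final answer: 68


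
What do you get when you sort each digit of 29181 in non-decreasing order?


The number 29181 has digits: 2, 9, 1, 8, 1
Sorted: 1, 1, 2, 8, 9
Joining the sorted digits gives the result.
Final answer: 11289


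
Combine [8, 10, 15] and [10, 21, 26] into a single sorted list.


List A: [8, 10, 15]
List B: [10, 21, 26]
Repeatedly compare the front elements and take the smaller:
  8 vs 10 -> take 8
  10 vs 10 -> take 10
  15 vs 10 -> take 10
  15 vs 21 -> take 15
  A is exhausted; append the rest of B: [21, 26]
Final answer: [8, 10, 10, 15, 21, 26]


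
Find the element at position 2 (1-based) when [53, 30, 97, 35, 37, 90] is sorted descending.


Sort descending: [97, 90, 53, 37, 35, 30]
The 2nd element (1-indexed) is at index 1.
Value = 90
Final answer: 90


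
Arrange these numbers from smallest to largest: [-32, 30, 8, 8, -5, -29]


Original list: [-32, 30, 8, 8, -5, -29]
Repeatedly take the smallest remaining element:
  Remaining [-32, 30, 8, 8, -5, -29] -> smallest is -32
  Remaining [30, 8, 8, -5, -29] -> smallest is -29
  Remaining [30, 8, 8, -5] -> smallest is -5
  Remaining [30, 8, 8] -> smallest is 8
  Remaining [30, 8] -> smallest is 8
  Remaining [30] -> smallest is 30
Collecting the picks in order gives the sorted list.
Final answer: [-32, -29, -5, 8, 8, 30]


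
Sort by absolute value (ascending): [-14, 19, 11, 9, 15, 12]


Compute absolute values:
  |-14| = 14
  |19| = 19
  |11| = 11
  |9| = 9
  |15| = 15
  |12| = 12
Absolute values in increasing order: 9 < 11 < 12 < 14 < 15 < 19
Listing the original numbers in that order gives the answer.
Final answer: [9, 11, 12, -14, 15, 19]


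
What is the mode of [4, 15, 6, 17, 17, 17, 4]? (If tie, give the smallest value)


Count the frequency of each value:
  4 appears 2 time(s)
  6 appears 1 time(s)
  15 appears 1 time(s)
  17 appears 3 time(s)
Maximum frequency is 3.
Only 17 reaches that frequency, so it is the mode.
Final answer: 17


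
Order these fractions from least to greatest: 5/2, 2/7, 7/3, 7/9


Convert to decimal for comparison:
  5/2 = 2.5
  2/7 = 0.2857
  7/3 = 2.3333
  7/9 = 0.7778
Decimals in increasing order: 0.2857 < 0.7778 < 2.3333 < 2.5
Writing each back as its fraction gives the sorted order.
Final answer: 2/7, 7/9, 7/3, 5/2


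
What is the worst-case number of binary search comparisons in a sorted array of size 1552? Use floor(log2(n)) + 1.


Binary search halves the search space each step.
Maximum comparisons = floor(log2(1552)) + 1
log2(1552) = 10.5999
floor(log2(1552)) = 10, so 10 + 1 = 11
Final answer: 11


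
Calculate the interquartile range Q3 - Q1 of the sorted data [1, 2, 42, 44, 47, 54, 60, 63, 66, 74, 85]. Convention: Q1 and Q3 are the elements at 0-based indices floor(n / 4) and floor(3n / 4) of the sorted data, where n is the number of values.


The data has n = 11 elements.
Q1 index = floor(11 / 4) = floor(2.75) = 2; Q3 index = floor(3 * 11 / 4) = floor(8.25) = 8
Q1 = element at index 2 = 42
Q3 = element at index 8 = 66
IQR = 66 - 42 = 24
Final answer: 24


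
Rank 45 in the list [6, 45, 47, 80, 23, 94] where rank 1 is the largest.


Sort descending: [94, 80, 47, 45, 23, 6]
Find 45 in the sorted list.
45 is at position 4.
Final answer: 4


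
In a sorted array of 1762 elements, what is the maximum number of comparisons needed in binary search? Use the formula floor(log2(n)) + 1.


Binary search halves the search space each step.
Maximum comparisons = floor(log2(1762)) + 1
log2(1762) = 10.783
floor(log2(1762)) = 10, so 10 + 1 = 11
Final answer: 11


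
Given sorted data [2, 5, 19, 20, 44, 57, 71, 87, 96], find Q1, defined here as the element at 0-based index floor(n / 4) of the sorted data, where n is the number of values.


The list has n = 9 elements.
Q1 index = floor(9 / 4) = floor(2.25) = 2
Counting from index 0 in the sorted data, the element at index 2 is 19.
Final answer: 19


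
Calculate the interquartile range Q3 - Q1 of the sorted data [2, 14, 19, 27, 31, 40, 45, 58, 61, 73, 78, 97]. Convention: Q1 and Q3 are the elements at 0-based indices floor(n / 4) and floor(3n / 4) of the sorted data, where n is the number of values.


The data has n = 12 elements.
Q1 index = floor(12 / 4) = floor(3) = 3; Q3 index = floor(3 * 12 / 4) = floor(9) = 9
Q1 = element at index 3 = 27
Q3 = element at index 9 = 73
IQR = 73 - 27 = 46
Final answer: 46


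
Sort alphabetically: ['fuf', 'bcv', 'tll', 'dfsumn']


Compare strings character by character (the first differing letter decides):
  'bcv' < 'dfsumn' since 'b' < 'd' at position 1
  'dfsumn' < 'fuf' since 'd' < 'f' at position 1
  'fuf' < 'tll' since 'f' < 't' at position 1
Chaining these comparisons gives the alphabetical order.
Final answer: ['bcv', 'dfsumn', 'fuf', 'tll']


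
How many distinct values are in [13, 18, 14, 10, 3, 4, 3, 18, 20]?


List all unique values:
Distinct values: [3, 4, 10, 13, 14, 18, 20]
Count = 7
Final answer: 7


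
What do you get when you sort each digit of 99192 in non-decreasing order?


The number 99192 has digits: 9, 9, 1, 9, 2
Sorted: 1, 2, 9, 9, 9
Joining the sorted digits gives the result.
Final answer: 12999


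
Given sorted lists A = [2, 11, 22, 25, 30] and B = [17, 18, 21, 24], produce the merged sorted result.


List A: [2, 11, 22, 25, 30]
List B: [17, 18, 21, 24]
Repeatedly compare the front elements and take the smaller:
  2 vs 17 -> take 2
  11 vs 17 -> take 11
  22 vs 17 -> take 17
  22 vs 18 -> take 18
  22 vs 21 -> take 21
  22 vs 24 -> take 22
  25 vs 24 -> take 24
  B is exhausted; append the rest of A: [25, 30]
Final answer: [2, 11, 17, 18, 21, 22, 24, 25, 30]


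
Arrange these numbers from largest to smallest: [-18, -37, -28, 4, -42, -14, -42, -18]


Original list: [-18, -37, -28, 4, -42, -14, -42, -18]
Repeatedly take the largest remaining element:
  Remaining [-18, -37, -28, 4, -42, -14, -42, -18] -> largest is 4
  Remaining [-18, -37, -28, -42, -14, -42, -18] -> largest is -14
  Remaining [-18, -37, -28, -42, -42, -18] -> largest is -18
  Remaining [-37, -28, -42, -42, -18] -> largest is -18
  Remaining [-37, -28, -42, -42] -> largest is -28
  Remaining [-37, -42, -42] -> largest is -37
  Remaining [-42, -42] -> largest is -42
  Remaining [-42] -> largest is -42
Collecting the picks in order gives the descending list.
Final answer: [4, -14, -18, -18, -28, -37, -42, -42]


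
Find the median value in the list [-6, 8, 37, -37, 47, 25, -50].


First, sort the list: [-50, -37, -6, 8, 25, 37, 47]
The list has 7 elements (odd count).
The middle index is 3 (0-based), and the element there is 8.
Final answer: 8


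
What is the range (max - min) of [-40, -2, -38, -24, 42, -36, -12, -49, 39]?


Maximum value: 42
Minimum value: -49
Range = 42 - (-49) = 91
Final answer: 91


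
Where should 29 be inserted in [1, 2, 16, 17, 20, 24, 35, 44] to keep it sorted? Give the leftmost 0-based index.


List is sorted: [1, 2, 16, 17, 20, 24, 35, 44]
We need the leftmost position where 29 can be inserted, i.e. the first index whose element is >= 29 (or the end of the list if none is).
Binary search with low=0, high=8 (0-based indices):
  low=0, high=8, mid=4: a[4]=20 < 29, so low = 5
  low=5, high=8, mid=6: a[6]=35 >= 29, so high = 6
  low=5, high=6, mid=5: a[5]=24 < 29, so low = 6
Now low = high = 6, so the insertion index is 6.
Final answer: 6


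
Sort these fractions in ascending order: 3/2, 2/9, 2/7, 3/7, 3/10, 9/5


Convert to decimal for comparison:
  3/2 = 1.5
  2/9 = 0.2222
  2/7 = 0.2857
  3/7 = 0.4286
  3/10 = 0.3
  9/5 = 1.8
Decimals in increasing order: 0.2222 < 0.2857 < 0.3 < 0.4286 < 1.5 < 1.8
Writing each back as its fraction gives the sorted order.
Final answer: 2/9, 2/7, 3/10, 3/7, 3/2, 9/5


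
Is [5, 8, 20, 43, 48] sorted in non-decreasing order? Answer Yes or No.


Check consecutive pairs:
  5 <= 8? True
  8 <= 20? True
  20 <= 43? True
  43 <= 48? True
Every consecutive pair is in order, so the list is non-decreasing.
Final answer: Yes


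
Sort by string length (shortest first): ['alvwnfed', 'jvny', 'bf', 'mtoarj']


Compute lengths:
  'alvwnfed' has length 8
  'jvny' has length 4
  'bf' has length 2
  'mtoarj' has length 6
Lengths in increasing order: 2 < 4 < 6 < 8
Listing the words in that order gives the answer.
Final answer: ['bf', 'jvny', 'mtoarj', 'alvwnfed']


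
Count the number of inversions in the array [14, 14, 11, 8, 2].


For each element, count the later elements that are smaller than it:
  14 (index 0): smaller elements after it = [11, 8, 2] -> 3
  14 (index 1): smaller elements after it = [11, 8, 2] -> 3
  11 (index 2): smaller elements after it = [8, 2] -> 2
  8 (index 3): smaller elements after it = [2] -> 1
Total inversions = 3 + 3 + 2 + 1 = 9
Final answer: 9


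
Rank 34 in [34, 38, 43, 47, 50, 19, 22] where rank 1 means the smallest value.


Sort ascending: [19, 22, 34, 38, 43, 47, 50]
Find 34 in the sorted list.
34 is at position 3 (1-indexed).
Final answer: 3


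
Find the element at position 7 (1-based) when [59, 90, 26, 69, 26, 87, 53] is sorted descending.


Sort descending: [90, 87, 69, 59, 53, 26, 26]
The 7th element (1-indexed) is at index 6.
Value = 26
Final answer: 26


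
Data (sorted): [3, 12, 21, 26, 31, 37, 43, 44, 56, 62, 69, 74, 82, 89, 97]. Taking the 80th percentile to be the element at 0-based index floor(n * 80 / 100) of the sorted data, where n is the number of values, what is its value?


The dataset has n = 15 elements.
Index = floor(15 * 80 / 100) = floor(1200 / 100) = floor(12) = 12
Counting from index 0 in the sorted data, the element at index 12 is 82.
Final answer: 82


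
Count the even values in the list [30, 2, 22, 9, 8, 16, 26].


Check each element:
  30 is even
  2 is even
  22 is even
  9 is odd
  8 is even
  16 is even
  26 is even
Evens: [30, 2, 22, 8, 16, 26]
Count of evens = 6
Final answer: 6


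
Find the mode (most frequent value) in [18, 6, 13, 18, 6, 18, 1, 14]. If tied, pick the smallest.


Count the frequency of each value:
  1 appears 1 time(s)
  6 appears 2 time(s)
  13 appears 1 time(s)
  14 appears 1 time(s)
  18 appears 3 time(s)
Maximum frequency is 3.
Only 18 reaches that frequency, so it is the mode.
Final answer: 18


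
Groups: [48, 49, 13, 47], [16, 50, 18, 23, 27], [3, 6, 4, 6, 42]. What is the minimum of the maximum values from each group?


Find max of each group:
  Group 1: [48, 49, 13, 47] -> max = 49
  Group 2: [16, 50, 18, 23, 27] -> max = 50
  Group 3: [3, 6, 4, 6, 42] -> max = 42
Maxes: [49, 50, 42]
Minimum of maxes = 42
Final answer: 42


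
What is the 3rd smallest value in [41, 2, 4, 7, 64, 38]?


Sort ascending: [2, 4, 7, 38, 41, 64]
The 3rd element (1-indexed) is at index 2.
Value = 7
Final answer: 7


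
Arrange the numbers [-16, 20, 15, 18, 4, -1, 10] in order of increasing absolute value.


Compute absolute values:
  |-16| = 16
  |20| = 20
  |15| = 15
  |18| = 18
  |4| = 4
  |-1| = 1
  |10| = 10
Absolute values in increasing order: 1 < 4 < 10 < 15 < 16 < 18 < 20
Listing the original numbers in that order gives the answer.
Final answer: [-1, 4, 10, 15, -16, 18, 20]


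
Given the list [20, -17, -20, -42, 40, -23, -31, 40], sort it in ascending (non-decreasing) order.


Original list: [20, -17, -20, -42, 40, -23, -31, 40]
Repeatedly take the smallest remaining element:
  Remaining [20, -17, -20, -42, 40, -23, -31, 40] -> smallest is -42
  Remaining [20, -17, -20, 40, -23, -31, 40] -> smallest is -31
  Remaining [20, -17, -20, 40, -23, 40] -> smallest is -23
  Remaining [20, -17, -20, 40, 40] -> smallest is -20
  Remaining [20, -17, 40, 40] -> smallest is -17
  Remaining [20, 40, 40] -> smallest is 20
  Remaining [40, 40] -> smallest is 40
  Remaining [40] -> smallest is 40
Collecting the picks in order gives the sorted list.
Final answer: [-42, -31, -23, -20, -17, 20, 40, 40]


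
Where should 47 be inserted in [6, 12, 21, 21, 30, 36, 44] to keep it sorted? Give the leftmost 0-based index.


List is sorted: [6, 12, 21, 21, 30, 36, 44]
We need the leftmost position where 47 can be inserted, i.e. the first index whose element is >= 47 (or the end of the list if none is).
Binary search with low=0, high=7 (0-based indices):
  low=0, high=7, mid=3: a[3]=21 < 47, so low = 4
  low=4, high=7, mid=5: a[5]=36 < 47, so low = 6
  low=6, high=7, mid=6: a[6]=44 < 47, so low = 7
Now low = high = 7, so the insertion index is 7.
Final answer: 7


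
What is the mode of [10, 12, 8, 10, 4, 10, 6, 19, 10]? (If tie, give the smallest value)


Count the frequency of each value:
  4 appears 1 time(s)
  6 appears 1 time(s)
  8 appears 1 time(s)
  10 appears 4 time(s)
  12 appears 1 time(s)
  19 appears 1 time(s)
Maximum frequency is 4.
Only 10 reaches that frequency, so it is the mode.
Final answer: 10


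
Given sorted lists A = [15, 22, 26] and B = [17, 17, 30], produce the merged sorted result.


List A: [15, 22, 26]
List B: [17, 17, 30]
Repeatedly compare the front elements and take the smaller:
  15 vs 17 -> take 15
  22 vs 17 -> take 17
  22 vs 17 -> take 17
  22 vs 30 -> take 22
  26 vs 30 -> take 26
  A is exhausted; append the rest of B: [30]
Final answer: [15, 17, 17, 22, 26, 30]


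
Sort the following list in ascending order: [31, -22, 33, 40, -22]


Original list: [31, -22, 33, 40, -22]
Repeatedly take the smallest remaining element:
  Remaining [31, -22, 33, 40, -22] -> smallest is -22
  Remaining [31, 33, 40, -22] -> smallest is -22
  Remaining [31, 33, 40] -> smallest is 31
  Remaining [33, 40] -> smallest is 33
  Remaining [40] -> smallest is 40
Collecting the picks in order gives the sorted list.
Final answer: [-22, -22, 31, 33, 40]


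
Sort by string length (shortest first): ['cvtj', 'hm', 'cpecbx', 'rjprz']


Compute lengths:
  'cvtj' has length 4
  'hm' has length 2
  'cpecbx' has length 6
  'rjprz' has length 5
Lengths in increasing order: 2 < 4 < 5 < 6
Listing the words in that order gives the answer.
Final answer: ['hm', 'cvtj', 'rjprz', 'cpecbx']


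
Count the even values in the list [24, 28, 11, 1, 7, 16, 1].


Check each element:
  24 is even
  28 is even
  11 is odd
  1 is odd
  7 is odd
  16 is even
  1 is odd
Evens: [24, 28, 16]
Count of evens = 3
Final answer: 3


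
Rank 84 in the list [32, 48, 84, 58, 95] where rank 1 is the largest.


Sort descending: [95, 84, 58, 48, 32]
Find 84 in the sorted list.
84 is at position 2.
Final answer: 2


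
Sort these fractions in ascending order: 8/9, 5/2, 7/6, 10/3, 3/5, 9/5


Convert to decimal for comparison:
  8/9 = 0.8889
  5/2 = 2.5
  7/6 = 1.1667
  10/3 = 3.3333
  3/5 = 0.6
  9/5 = 1.8
Decimals in increasing order: 0.6 < 0.8889 < 1.1667 < 1.8 < 2.5 < 3.3333
Writing each back as its fraction gives the sorted order.
Final answer: 3/5, 8/9, 7/6, 9/5, 5/2, 10/3


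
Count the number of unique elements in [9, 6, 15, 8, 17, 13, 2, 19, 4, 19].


List all unique values:
Distinct values: [2, 4, 6, 8, 9, 13, 15, 17, 19]
Count = 9
Final answer: 9


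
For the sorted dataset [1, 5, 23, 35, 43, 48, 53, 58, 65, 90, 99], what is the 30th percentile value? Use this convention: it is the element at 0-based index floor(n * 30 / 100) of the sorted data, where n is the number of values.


The dataset has n = 11 elements.
Index = floor(11 * 30 / 100) = floor(330 / 100) = floor(3.3) = 3
Counting from index 0 in the sorted data, the element at index 3 is 35.
Final answer: 35


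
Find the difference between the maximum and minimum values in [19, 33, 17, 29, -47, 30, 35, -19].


Maximum value: 35
Minimum value: -47
Range = 35 - (-47) = 82
Final answer: 82


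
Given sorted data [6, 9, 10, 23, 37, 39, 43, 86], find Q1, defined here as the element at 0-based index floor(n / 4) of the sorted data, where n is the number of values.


The list has n = 8 elements.
Q1 index = floor(8 / 4) = floor(2) = 2
Counting from index 0 in the sorted data, the element at index 2 is 10.
Final answer: 10


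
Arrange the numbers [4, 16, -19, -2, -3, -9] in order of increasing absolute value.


Compute absolute values:
  |4| = 4
  |16| = 16
  |-19| = 19
  |-2| = 2
  |-3| = 3
  |-9| = 9
Absolute values in increasing order: 2 < 3 < 4 < 9 < 16 < 19
Listing the original numbers in that order gives the answer.
Final answer: [-2, -3, 4, -9, 16, -19]


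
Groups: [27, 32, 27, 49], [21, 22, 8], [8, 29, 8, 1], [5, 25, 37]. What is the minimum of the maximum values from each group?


Find max of each group:
  Group 1: [27, 32, 27, 49] -> max = 49
  Group 2: [21, 22, 8] -> max = 22
  Group 3: [8, 29, 8, 1] -> max = 29
  Group 4: [5, 25, 37] -> max = 37
Maxes: [49, 22, 29, 37]
Minimum of maxes = 22
Final answer: 22


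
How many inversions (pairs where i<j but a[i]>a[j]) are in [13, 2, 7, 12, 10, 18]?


For each element, count the later elements that are smaller than it:
  13 (index 0): smaller elements after it = [2, 7, 12, 10] -> 4
  2 (index 1): smaller elements after it = [] -> 0
  7 (index 2): smaller elements after it = [] -> 0
  12 (index 3): smaller elements after it = [10] -> 1
  10 (index 4): smaller elements after it = [] -> 0
Total inversions = 4 + 0 + 0 + 1 + 0 = 5
Final answer: 5


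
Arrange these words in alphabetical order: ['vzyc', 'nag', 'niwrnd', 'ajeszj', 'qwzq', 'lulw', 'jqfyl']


Compare strings character by character (the first differing letter decides):
  'ajeszj' < 'jqfyl' since 'a' < 'j' at position 1
  'jqfyl' < 'lulw' since 'j' < 'l' at position 1
  'lulw' < 'nag' since 'l' < 'n' at position 1
  'nag' < 'niwrnd' since 'a' < 'i' at position 2
  'niwrnd' < 'qwzq' since 'n' < 'q' at position 1
  'qwzq' < 'vzyc' since 'q' < 'v' at position 1
Chaining these comparisons gives the alphabetical order.
Final answer: ['ajeszj', 'jqfyl', 'lulw', 'nag', 'niwrnd', 'qwzq', 'vzyc']


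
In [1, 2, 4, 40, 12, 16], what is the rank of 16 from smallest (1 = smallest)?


Sort ascending: [1, 2, 4, 12, 16, 40]
Find 16 in the sorted list.
16 is at position 5 (1-indexed).
Final answer: 5


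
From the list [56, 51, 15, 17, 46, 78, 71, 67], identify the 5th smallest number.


Sort ascending: [15, 17, 46, 51, 56, 67, 71, 78]
The 5th element (1-indexed) is at index 4.
Value = 56
Final answer: 56


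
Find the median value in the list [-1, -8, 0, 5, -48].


First, sort the list: [-48, -8, -1, 0, 5]
The list has 5 elements (odd count).
The middle index is 2 (0-based), and the element there is -1.
Final answer: -1
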